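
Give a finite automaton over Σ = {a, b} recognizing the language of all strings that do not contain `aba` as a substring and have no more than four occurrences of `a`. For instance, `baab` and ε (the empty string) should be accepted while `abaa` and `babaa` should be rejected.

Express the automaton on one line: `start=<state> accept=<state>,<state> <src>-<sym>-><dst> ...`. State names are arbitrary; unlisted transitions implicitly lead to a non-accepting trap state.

start=S0 accept=S0,S1,S2,S3,S4,S5,S7,S8,S9,S10,S11 S0-a->S1 S0-b->S0 S1-a->S2 S1-b->S3 S2-a->S4 S2-b->S5 S3-a->S6 S3-b->S7 S4-a->S8 S4-b->S9 S5-a->S6 S5-b->S10 S6-a->S6 S6-b->S6 S7-a->S2 S7-b->S7 S8-a->S6 S8-b->S8 S9-a->S6 S9-b->S11 S10-a->S4 S10-b->S10 S11-a->S8 S11-b->S11

Run two small machines in parallel and take their product. The first has 4 states tracking partial matches of the forbidden pattern `aba`; the second has 6 states tracking the count of `a`s, saturating at 5. A product state is a pair (one from each), accepting exactly when both do. Minimizing collapses redundant product states.
          a    b  
>* S0     S1   S0 
 * S1     S2   S3 
 * S2     S4   S5 
 * S3     S6   S7 
 * S4     S8   S9 
 * S5     S6  S10 
   S6     S6   S6 
 * S7     S2   S7 
 * S8     S6   S8 
 * S9     S6  S11 
 * S10    S4  S10 
 * S11    S8  S11 
(> = start, * = accepting)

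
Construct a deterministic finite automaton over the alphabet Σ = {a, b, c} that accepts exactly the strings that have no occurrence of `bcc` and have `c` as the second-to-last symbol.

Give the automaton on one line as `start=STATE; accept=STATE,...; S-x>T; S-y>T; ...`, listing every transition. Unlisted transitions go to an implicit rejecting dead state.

start=q0; accept=q10,q11,q12; q0-a>q1; q0-b>q2; q0-c>q3; q1-a>q4; q1-b>q5; q1-c>q6; q2-a>q7; q2-b>q8; q2-c>q9; q3-a>q10; q3-b>q11; q3-c>q12; q4-a>q4; q4-b>q5; q4-c>q6; q5-a>q7; q5-b>q8; q5-c>q9; q6-a>q10; q6-b>q11; q6-c>q12; q7-a>q4; q7-b>q5; q7-c>q6; q8-a>q7; q8-b>q8; q8-c>q9; q9-a>q10; q9-b>q11; q9-c>q13; q10-a>q4; q10-b>q5; q10-c>q6; q11-a>q7; q11-b>q8; q11-c>q9; q12-a>q10; q12-b>q11; q12-c>q12; q13-a>q14; q13-b>q15; q13-c>q13; q14-a>q16; q14-b>q17; q14-c>q18; q15-a>q19; q15-b>q20; q15-c>q21; q16-a>q16; q16-b>q17; q16-c>q18; q17-a>q19; q17-b>q20; q17-c>q21; q18-a>q14; q18-b>q15; q18-c>q13; q19-a>q16; q19-b>q17; q19-c>q18; q20-a>q19; q20-b>q20; q20-c>q21; q21-a>q14; q21-b>q15; q21-c>q13

Build one automaton per condition and run them in lockstep. One (4 states) tracks partial matches of the forbidden pattern `bcc`; the other (13 states) tracks the last 2 symbols read. Each combined state is a pair, one component from each; accept when both components accept.
          a    b    c  
>  q0     q1   q2   q3 
   q1     q4   q5   q6 
   q2     q7   q8   q9 
   q3    q10  q11  q12 
   q4     q4   q5   q6 
   q5     q7   q8   q9 
   q6    q10  q11  q12 
   q7     q4   q5   q6 
   q8     q7   q8   q9 
   q9    q10  q11  q13 
 * q10    q4   q5   q6 
 * q11    q7   q8   q9 
 * q12   q10  q11  q12 
   q13   q14  q15  q13 
   q14   q16  q17  q18 
   q15   q19  q20  q21 
   q16   q16  q17  q18 
   q17   q19  q20  q21 
   q18   q14  q15  q13 
   q19   q16  q17  q18 
   q20   q19  q20  q21 
   q21   q14  q15  q13 
(> = start, * = accepting)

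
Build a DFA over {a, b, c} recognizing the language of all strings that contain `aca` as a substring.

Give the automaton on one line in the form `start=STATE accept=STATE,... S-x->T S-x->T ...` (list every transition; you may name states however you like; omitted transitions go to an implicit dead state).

States S0..S2 record the length of the longest prefix of `aca` that matches the current input suffix. Reaching S3 means `aca` has been seen, and we stay there forever. Accept from S3.
A 4-state machine:
        a   b   c  
>  S0   S1  S0  S0 
   S1   S1  S0  S2 
   S2   S3  S0  S0 
 * S3   S3  S3  S3 
(> = start, * = accepting)

start=S0 accept=S3 S0-a->S1 S0-b->S0 S0-c->S0 S1-a->S1 S1-b->S0 S1-c->S2 S2-a->S3 S2-b->S0 S2-c->S0 S3-a->S3 S3-b->S3 S3-c->S3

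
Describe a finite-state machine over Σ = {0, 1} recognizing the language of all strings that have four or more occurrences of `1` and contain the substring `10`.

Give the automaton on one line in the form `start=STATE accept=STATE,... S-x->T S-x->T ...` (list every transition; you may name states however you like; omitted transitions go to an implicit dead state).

start=q0 accept=q8 q0-0->q0 q0-1->q1 q1-0->q2 q1-1->q3 q2-0->q2 q2-1->q4 q3-0->q4 q3-1->q5 q4-0->q4 q4-1->q6 q5-0->q6 q5-1->q7 q6-0->q6 q6-1->q8 q7-0->q8 q7-1->q7 q8-0->q8 q8-1->q8

Handle the two conditions separately and then intersect. One (6 states) tracks the count of `1`s, saturating at 5; the other (3 states) tracks whether and how much of `10` has been seen. Each combined state is a pair, one component from each; accept when both components accept. Equivalent product states are then merged.
9 states suffice.
        0   1  
>  q0   q0  q1 
   q1   q2  q3 
   q2   q2  q4 
   q3   q4  q5 
   q4   q4  q6 
   q5   q6  q7 
   q6   q6  q8 
   q7   q8  q7 
 * q8   q8  q8 
(> = start, * = accepting)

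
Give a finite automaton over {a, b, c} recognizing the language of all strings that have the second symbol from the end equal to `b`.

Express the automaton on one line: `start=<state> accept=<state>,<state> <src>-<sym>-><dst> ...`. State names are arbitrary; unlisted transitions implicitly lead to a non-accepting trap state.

start=s0 accept=s7,s8,s9 s0-a->s1 s0-b->s2 s0-c->s3 s1-a->s4 s1-b->s5 s1-c->s6 s2-a->s7 s2-b->s8 s2-c->s9 s3-a->s10 s3-b->s11 s3-c->s12 s4-a->s4 s4-b->s5 s4-c->s6 s5-a->s7 s5-b->s8 s5-c->s9 s6-a->s10 s6-b->s11 s6-c->s12 s7-a->s4 s7-b->s5 s7-c->s6 s8-a->s7 s8-b->s8 s8-c->s9 s9-a->s10 s9-b->s11 s9-c->s12 s10-a->s4 s10-b->s5 s10-c->s6 s11-a->s7 s11-b->s8 s11-c->s9 s12-a->s10 s12-b->s11 s12-c->s12

A DFA must remember the last 2 symbols (since which symbol is second-to-last isn't known until the input ends). Use one state per possible window of the last ≤2 symbols; accept from those whose window starts with `b`.
With 13 states:
          a    b    c  
>  s0     s1   s2   s3 
   s1     s4   s5   s6 
   s2     s7   s8   s9 
   s3    s10  s11  s12 
   s4     s4   s5   s6 
   s5     s7   s8   s9 
   s6    s10  s11  s12 
 * s7     s4   s5   s6 
 * s8     s7   s8   s9 
 * s9    s10  s11  s12 
   s10    s4   s5   s6 
   s11    s7   s8   s9 
   s12   s10  s11  s12 
(> = start, * = accepting)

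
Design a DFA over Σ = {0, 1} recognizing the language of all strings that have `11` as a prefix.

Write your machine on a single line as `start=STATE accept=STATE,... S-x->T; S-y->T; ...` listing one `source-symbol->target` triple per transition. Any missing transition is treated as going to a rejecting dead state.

Check the first 2 symbols one by one: S0 through S1 record how many have matched `11` so far; any wrong symbol goes to the dead state S3. After all 2 match we enter the accepting sink S2.
With 4 states:
        0   1  
>  S0   S3  S1 
   S1   S3  S2 
 * S2   S2  S2 
   S3   S3  S3 
(> = start, * = accepting)

start=S0; accept=S2; S0-0->S3; S0-1->S1; S1-0->S3; S1-1->S2; S2-0->S2; S2-1->S2; S3-0->S3; S3-1->S3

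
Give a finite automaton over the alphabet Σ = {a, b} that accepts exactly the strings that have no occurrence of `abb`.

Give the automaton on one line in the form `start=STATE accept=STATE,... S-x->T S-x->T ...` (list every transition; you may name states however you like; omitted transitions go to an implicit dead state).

This is the complement of 'contains `abb`'. Use the same substring-matching states — s0 through s3 holding how much of `abb` has just been matched — but flip the accepting set: everything except the trap s3 accepts.
        a   b  
>* s0   s1  s0 
 * s1   s1  s2 
 * s2   s1  s3 
   s3   s3  s3 
(> = start, * = accepting)

start=s0 accept=s0,s1,s2 s0-a->s1 s0-b->s0 s1-a->s1 s1-b->s2 s2-a->s1 s2-b->s3 s3-a->s3 s3-b->s3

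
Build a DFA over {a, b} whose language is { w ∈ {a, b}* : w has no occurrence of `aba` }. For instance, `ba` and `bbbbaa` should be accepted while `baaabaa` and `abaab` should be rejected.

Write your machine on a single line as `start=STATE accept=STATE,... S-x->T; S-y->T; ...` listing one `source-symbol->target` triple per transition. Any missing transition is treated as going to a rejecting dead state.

Track partial matches of the forbidden pattern `aba`. State q3 is a dead state reached once `aba` has occurred; every other state accepts. q0 means no part of `aba` is currently matched.
4 states suffice.
        a   b  
>* q0   q1  q0 
 * q1   q1  q2 
 * q2   q3  q0 
   q3   q3  q3 
(> = start, * = accepting)

start=q0; accept=q0,q1,q2; q0-a->q1; q0-b->q0; q1-a->q1; q1-b->q2; q2-a->q3; q2-b->q0; q3-a->q3; q3-b->q3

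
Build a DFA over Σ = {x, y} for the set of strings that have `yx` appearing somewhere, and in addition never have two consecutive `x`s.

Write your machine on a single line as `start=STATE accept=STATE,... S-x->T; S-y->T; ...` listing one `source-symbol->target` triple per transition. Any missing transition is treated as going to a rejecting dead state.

start=S0; accept=S4,S7; S0-x->S1; S0-y->S2; S1-x->S3; S1-y->S2; S2-x->S4; S2-y->S2; S3-x->S3; S3-y->S5; S4-x->S6; S4-y->S7; S5-x->S6; S5-y->S5; S6-x->S6; S6-y->S6; S7-x->S4; S7-y->S7

Build one automaton per condition and run them in lockstep. The first has 3 states tracking whether and how much of `yx` has been seen; the second has 3 states tracking partial matches of the forbidden pattern `xx`. A product state is a pair (one from each), accepting exactly when both do.
An 8-state machine:
        x   y  
>  S0   S1  S2 
   S1   S3  S2 
   S2   S4  S2 
   S3   S3  S5 
 * S4   S6  S7 
   S5   S6  S5 
   S6   S6  S6 
 * S7   S4  S7 
(> = start, * = accepting)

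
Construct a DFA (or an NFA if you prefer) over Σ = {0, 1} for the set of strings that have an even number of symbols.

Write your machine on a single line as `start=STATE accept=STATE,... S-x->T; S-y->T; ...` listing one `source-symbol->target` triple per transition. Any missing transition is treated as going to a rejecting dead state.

Only the length mod 2 matters, so use a 2-cycle: from any state, every input symbol moves to the next state, wrapping q1 back to q0. Mark q0 accepting.
2 states suffice.
        0   1  
>* q0   q1  q1 
   q1   q0  q0 
(> = start, * = accepting)

start=q0; accept=q0; q0-0->q1; q0-1->q1; q1-0->q0; q1-1->q0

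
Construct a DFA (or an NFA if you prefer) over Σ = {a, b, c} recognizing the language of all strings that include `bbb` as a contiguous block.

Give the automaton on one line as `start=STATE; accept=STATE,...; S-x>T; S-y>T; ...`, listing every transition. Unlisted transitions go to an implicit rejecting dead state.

start=s0; accept=s3; s0-a>s0; s0-b>s1; s0-c>s0; s1-a>s0; s1-b>s2; s1-c>s0; s2-a>s0; s2-b>s3; s2-c>s0; s3-a>s3; s3-b>s3; s3-c>s3

States s0..s2 record the length of the longest prefix of `bbb` that matches the current input suffix. Reaching s3 means `bbb` has been seen, and we stay there forever. Accept from s3.
        a   b   c  
>  s0   s0  s1  s0 
   s1   s0  s2  s0 
   s2   s0  s3  s0 
 * s3   s3  s3  s3 
(> = start, * = accepting)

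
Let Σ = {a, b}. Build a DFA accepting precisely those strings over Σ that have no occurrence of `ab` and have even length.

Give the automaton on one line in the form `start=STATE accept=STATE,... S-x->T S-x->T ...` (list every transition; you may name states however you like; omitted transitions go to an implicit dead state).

Handle the two conditions separately and then intersect. The first has 3 states tracking partial matches of the forbidden pattern `ab`; the second has 2 states tracking the input length modulo 2. A product state is a pair (one from each), accepting exactly when both do. Minimizing collapses redundant product states.
5 states suffice.
        a   b  
>* q0   q1  q2 
   q1   q3  q4 
   q2   q3  q0 
 * q3   q1  q4 
   q4   q4  q4 
(> = start, * = accepting)

start=q0 accept=q0,q3 q0-a->q1 q0-b->q2 q1-a->q3 q1-b->q4 q2-a->q3 q2-b->q0 q3-a->q1 q3-b->q4 q4-a->q4 q4-b->q4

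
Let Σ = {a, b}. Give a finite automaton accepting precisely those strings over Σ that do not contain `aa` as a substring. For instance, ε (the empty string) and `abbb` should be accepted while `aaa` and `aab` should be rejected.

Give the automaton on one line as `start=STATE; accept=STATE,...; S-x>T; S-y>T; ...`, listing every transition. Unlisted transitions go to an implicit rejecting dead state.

Track partial matches of the forbidden pattern `aa`. State q2 is a dead state reached once `aa` has occurred; every other state accepts. q0 means no part of `aa` is currently matched.
A 3-state machine:
        a   b  
>* q0   q1  q0 
 * q1   q2  q0 
   q2   q2  q2 
(> = start, * = accepting)

start=q0; accept=q0,q1; q0-a>q1; q0-b>q0; q1-a>q2; q1-b>q0; q2-a>q2; q2-b>q2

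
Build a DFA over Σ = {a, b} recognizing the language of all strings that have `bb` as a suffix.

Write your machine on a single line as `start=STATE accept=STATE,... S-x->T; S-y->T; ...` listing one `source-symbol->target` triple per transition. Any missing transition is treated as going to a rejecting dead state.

start=S0; accept=S2; S0-a->S0; S0-b->S1; S1-a->S0; S1-b->S2; S2-a->S0; S2-b->S2

Remember how much of `bb` the current input suffix matches. State S0 means no match yet; S1 means the last symbol is `b`; S2 means the last 2 symbols are `bb`. Only S2 accepts. On a mismatch, fall back to the longest proper suffix that is still a prefix of `bb`.
A 3-state machine:
        a   b  
>  S0   S0  S1 
   S1   S0  S2 
 * S2   S0  S2 
(> = start, * = accepting)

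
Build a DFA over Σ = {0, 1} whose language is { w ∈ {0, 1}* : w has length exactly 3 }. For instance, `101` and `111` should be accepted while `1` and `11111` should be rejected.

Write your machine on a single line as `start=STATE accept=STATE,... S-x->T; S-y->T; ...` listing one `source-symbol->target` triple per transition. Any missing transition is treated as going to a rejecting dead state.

Count input length up to 4: every symbol moves from q0 toward q4, which means 'more than 3' and absorbs. Accept from {q3}.
With 5 states:
        0   1  
>  q0   q1  q1 
   q1   q2  q2 
   q2   q3  q3 
 * q3   q4  q4 
   q4   q4  q4 
(> = start, * = accepting)

start=q0; accept=q3; q0-0->q1; q0-1->q1; q1-0->q2; q1-1->q2; q2-0->q3; q2-1->q3; q3-0->q4; q3-1->q4; q4-0->q4; q4-1->q4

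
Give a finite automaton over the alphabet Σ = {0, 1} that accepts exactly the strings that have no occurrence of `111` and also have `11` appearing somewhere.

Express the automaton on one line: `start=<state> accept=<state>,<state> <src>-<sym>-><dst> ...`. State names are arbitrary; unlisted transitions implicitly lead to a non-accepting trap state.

Handle the two conditions separately and then intersect. One (4 states) tracks partial matches of the forbidden pattern `111`; the other (3 states) tracks whether and how much of `11` has been seen. Each combined state is a pair, one component from each; accept when both components accept.
A 6-state machine:
       0  1 
>  A   A  B 
   B   A  C 
 * C   D  E 
 * D   D  F 
   E   E  E 
 * F   D  C 
(> = start, * = accepting)

start=A accept=C,D,F A-0->A A-1->B B-0->A B-1->C C-0->D C-1->E D-0->D D-1->F E-0->E E-1->E F-0->D F-1->C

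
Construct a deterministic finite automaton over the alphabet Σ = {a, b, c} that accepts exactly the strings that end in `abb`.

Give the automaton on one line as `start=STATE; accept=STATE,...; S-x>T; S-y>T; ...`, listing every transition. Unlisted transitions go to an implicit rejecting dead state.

Let each state record the length of the longest suffix of the input read so far that is also a prefix of `abb`. s1 means the last symbol is `a`; s2 means the last 2 symbols are `ab`; s3 means the last 3 symbols are `abb`. Accept only at s3, where the string currently ends in `abb`.
        a   b   c  
>  s0   s1  s0  s0 
   s1   s1  s2  s0 
   s2   s1  s3  s0 
 * s3   s1  s0  s0 
(> = start, * = accepting)

start=s0; accept=s3; s0-a>s1; s0-b>s0; s0-c>s0; s1-a>s1; s1-b>s2; s1-c>s0; s2-a>s1; s2-b>s3; s2-c>s0; s3-a>s1; s3-b>s0; s3-c>s0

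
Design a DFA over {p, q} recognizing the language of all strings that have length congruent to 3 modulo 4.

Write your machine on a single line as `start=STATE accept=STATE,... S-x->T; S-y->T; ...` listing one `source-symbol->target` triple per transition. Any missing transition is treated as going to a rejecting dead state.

Count input length modulo 4: every symbol advances one step around the cycle A → B → C → D → A. Accept at D.
A 4-state machine:
       p  q 
>  A   B  B 
   B   C  C 
   C   D  D 
 * D   A  A 
(> = start, * = accepting)

start=A; accept=D; A-p->B; A-q->B; B-p->C; B-q->C; C-p->D; C-q->D; D-p->A; D-q->A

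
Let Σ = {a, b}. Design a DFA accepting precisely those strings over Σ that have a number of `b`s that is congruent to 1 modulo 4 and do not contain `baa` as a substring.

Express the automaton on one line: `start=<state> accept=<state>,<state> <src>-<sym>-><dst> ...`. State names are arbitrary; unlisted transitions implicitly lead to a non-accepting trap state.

start=q0 accept=q1,q2 q0-a->q0 q0-b->q1 q1-a->q2 q1-b->q3 q2-a->q4 q2-b->q3 q3-a->q5 q3-b->q6 q4-a->q4 q4-b->q4 q5-a->q4 q5-b->q6 q6-a->q7 q6-b->q8 q7-a->q4 q7-b->q8 q8-a->q9 q8-b->q1 q9-a->q4 q9-b->q1

Handle the two conditions separately and then intersect. The first has 4 states tracking the count of `b`s modulo 4; the second has 4 states tracking partial matches of the forbidden pattern `baa`. A product state is a pair (one from each), accepting exactly when both do. Minimizing collapses redundant product states.
With 10 states:
        a   b  
>  q0   q0  q1 
 * q1   q2  q3 
 * q2   q4  q3 
   q3   q5  q6 
   q4   q4  q4 
   q5   q4  q6 
   q6   q7  q8 
   q7   q4  q8 
   q8   q9  q1 
   q9   q4  q1 
(> = start, * = accepting)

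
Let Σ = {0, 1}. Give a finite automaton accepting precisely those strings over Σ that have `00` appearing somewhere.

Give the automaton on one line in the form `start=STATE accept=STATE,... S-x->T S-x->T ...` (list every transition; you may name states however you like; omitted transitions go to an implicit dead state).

start=S0 accept=S2 S0-0->S1 S0-1->S0 S1-0->S2 S1-1->S0 S2-0->S2 S2-1->S2

Track how much of `00` has been matched so far: state S0 is no progress, S2 is the absorbing accept state reached once `00` has occurred. Intermediate states record partial matches; on a mismatch, fall back to the longest reusable overlap.
        0   1  
>  S0   S1  S0 
   S1   S2  S0 
 * S2   S2  S2 
(> = start, * = accepting)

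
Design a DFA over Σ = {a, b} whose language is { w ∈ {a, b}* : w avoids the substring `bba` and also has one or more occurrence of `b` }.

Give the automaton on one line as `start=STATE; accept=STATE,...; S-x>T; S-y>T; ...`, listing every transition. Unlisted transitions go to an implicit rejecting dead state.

start=q0; accept=q1,q2,q3; q0-a>q0; q0-b>q1; q1-a>q2; q1-b>q3; q2-a>q2; q2-b>q1; q3-a>q4; q3-b>q3; q4-a>q4; q4-b>q4

Run two small machines in parallel and take their product. The first has 4 states tracking partial matches of the forbidden pattern `bba`; the second has 3 states tracking the count of `b`s, saturating at 2. A product state is a pair (one from each), accepting exactly when both do. Equivalent product states are then merged.
A 5-state machine:
        a   b  
>  q0   q0  q1 
 * q1   q2  q3 
 * q2   q2  q1 
 * q3   q4  q3 
   q4   q4  q4 
(> = start, * = accepting)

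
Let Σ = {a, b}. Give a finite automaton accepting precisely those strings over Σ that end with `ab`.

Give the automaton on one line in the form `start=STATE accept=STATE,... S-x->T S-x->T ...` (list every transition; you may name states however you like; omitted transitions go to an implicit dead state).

start=S0 accept=S2 S0-a->S1 S0-b->S0 S1-a->S1 S1-b->S2 S2-a->S1 S2-b->S0

Let each state record the length of the longest suffix of the input read so far that is also a prefix of `ab`. S1 means the last symbol is `a`; S2 means the last 2 symbols are `ab`. Accept only at S2, where the string currently ends in `ab`.
3 states suffice.
        a   b  
>  S0   S1  S0 
   S1   S1  S2 
 * S2   S1  S0 
(> = start, * = accepting)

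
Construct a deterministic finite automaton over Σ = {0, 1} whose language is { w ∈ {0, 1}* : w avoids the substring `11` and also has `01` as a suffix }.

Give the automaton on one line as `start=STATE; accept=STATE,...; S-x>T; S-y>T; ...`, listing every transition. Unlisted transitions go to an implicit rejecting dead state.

start=A; accept=D; A-0>B; A-1>C; B-0>B; B-1>D; C-0>B; C-1>E; D-0>B; D-1>E; E-0>F; E-1>E; F-0>F; F-1>G; G-0>F; G-1>E

Run two small machines in parallel and take their product. One (3 states) tracks partial matches of the forbidden pattern `11`; the other (3 states) tracks how much of the suffix `01` has currently been matched. Each combined state is a pair, one component from each; accept when both components accept.
With 7 states:
       0  1 
>  A   B  C 
   B   B  D 
   C   B  E 
 * D   B  E 
   E   F  E 
   F   F  G 
   G   F  E 
(> = start, * = accepting)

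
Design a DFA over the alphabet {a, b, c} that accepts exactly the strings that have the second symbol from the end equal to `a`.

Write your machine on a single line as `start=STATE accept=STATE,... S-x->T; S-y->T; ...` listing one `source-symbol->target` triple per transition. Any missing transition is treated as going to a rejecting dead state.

start=S0; accept=S4,S5,S6; S0-a->S1; S0-b->S2; S0-c->S3; S1-a->S4; S1-b->S5; S1-c->S6; S2-a->S7; S2-b->S8; S2-c->S9; S3-a->S10; S3-b->S11; S3-c->S12; S4-a->S4; S4-b->S5; S4-c->S6; S5-a->S7; S5-b->S8; S5-c->S9; S6-a->S10; S6-b->S11; S6-c->S12; S7-a->S4; S7-b->S5; S7-c->S6; S8-a->S7; S8-b->S8; S8-c->S9; S9-a->S10; S9-b->S11; S9-c->S12; S10-a->S4; S10-b->S5; S10-c->S6; S11-a->S7; S11-b->S8; S11-c->S9; S12-a->S10; S12-b->S11; S12-c->S12

A DFA must remember the last 2 symbols (since which symbol is second-to-last isn't known until the input ends). Use one state per possible window of the last ≤2 symbols; accept from those whose window starts with `a`.
A 13-state machine:
          a    b    c  
>  S0     S1   S2   S3 
   S1     S4   S5   S6 
   S2     S7   S8   S9 
   S3    S10  S11  S12 
 * S4     S4   S5   S6 
 * S5     S7   S8   S9 
 * S6    S10  S11  S12 
   S7     S4   S5   S6 
   S8     S7   S8   S9 
   S9    S10  S11  S12 
   S10    S4   S5   S6 
   S11    S7   S8   S9 
   S12   S10  S11  S12 
(> = start, * = accepting)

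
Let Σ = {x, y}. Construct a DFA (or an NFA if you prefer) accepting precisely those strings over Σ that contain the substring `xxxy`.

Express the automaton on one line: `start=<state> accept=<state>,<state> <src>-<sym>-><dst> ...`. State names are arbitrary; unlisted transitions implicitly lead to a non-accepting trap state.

Track how much of `xxxy` has been matched so far: state A is no progress, E is the absorbing accept state reached once `xxxy` has occurred. Intermediate states record partial matches; on a mismatch, fall back to the longest reusable overlap.
A 5-state machine:
       x  y 
>  A   B  A 
   B   C  A 
   C   D  A 
   D   D  E 
 * E   E  E 
(> = start, * = accepting)

start=A accept=E A-x->B A-y->A B-x->C B-y->A C-x->D C-y->A D-x->D D-y->E E-x->E E-y->E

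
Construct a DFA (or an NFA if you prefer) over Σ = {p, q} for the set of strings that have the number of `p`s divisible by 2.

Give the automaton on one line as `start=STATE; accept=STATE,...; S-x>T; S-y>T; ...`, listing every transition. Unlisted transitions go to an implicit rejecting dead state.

The only thing that matters is how many `p`s have appeared, reduced mod 2. Use one state per residue: S0 for 0, …, S1 for 1. Reading `p` moves to the next residue; anything else stays put. S0 is accepting.
        p   q  
>* S0   S1  S0 
   S1   S0  S1 
(> = start, * = accepting)

start=S0; accept=S0; S0-p>S1; S0-q>S0; S1-p>S0; S1-q>S1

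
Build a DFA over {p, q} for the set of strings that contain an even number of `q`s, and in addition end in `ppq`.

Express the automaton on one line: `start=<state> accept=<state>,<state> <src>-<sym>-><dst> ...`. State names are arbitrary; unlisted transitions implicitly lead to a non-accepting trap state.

Run two small machines in parallel and take their product. One (2 states) tracks the count of `q`s modulo 2; the other (4 states) tracks how much of the suffix `ppq` has currently been matched. Each combined state is a pair, one component from each; accept when both components accept.
With 8 states:
       p  q 
>  A   B  C 
   B   D  C 
   C   E  A 
   D   D  F 
   E   G  A 
   F   E  A 
   G   G  H 
 * H   B  C 
(> = start, * = accepting)

start=A accept=H A-p->B A-q->C B-p->D B-q->C C-p->E C-q->A D-p->D D-q->F E-p->G E-q->A F-p->E F-q->A G-p->G G-q->H H-p->B H-q->C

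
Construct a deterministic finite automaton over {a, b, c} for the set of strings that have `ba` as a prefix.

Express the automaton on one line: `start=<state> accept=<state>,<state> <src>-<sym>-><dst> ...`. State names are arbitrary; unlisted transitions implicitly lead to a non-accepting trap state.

start=q0 accept=q2 q0-a->q3 q0-b->q1 q0-c->q3 q1-a->q2 q1-b->q3 q1-c->q3 q2-a->q2 q2-b->q2 q2-c->q2 q3-a->q3 q3-b->q3 q3-c->q3

Check the first 2 symbols one by one: q0 through q1 record how many have matched `ba` so far; any wrong symbol goes to the dead state q3. After all 2 match we enter the accepting sink q2.
With 4 states:
        a   b   c  
>  q0   q3  q1  q3 
   q1   q2  q3  q3 
 * q2   q2  q2  q2 
   q3   q3  q3  q3 
(> = start, * = accepting)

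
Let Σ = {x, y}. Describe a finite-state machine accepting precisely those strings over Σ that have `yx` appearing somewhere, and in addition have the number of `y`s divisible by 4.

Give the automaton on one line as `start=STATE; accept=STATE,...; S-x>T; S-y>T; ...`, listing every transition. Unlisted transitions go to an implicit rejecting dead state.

Build one automaton per condition and run them in lockstep. The first has 3 states tracking whether and how much of `yx` has been seen; the second has 4 states tracking the count of `y`s modulo 4. A product state is a pair (one from each), accepting exactly when both do.
With 9 states:
        x   y  
>  q0   q0  q1 
   q1   q2  q3 
   q2   q2  q4 
   q3   q4  q5 
   q4   q4  q6 
   q5   q6  q7 
   q6   q6  q8 
   q7   q8  q1 
 * q8   q8  q2 
(> = start, * = accepting)

start=q0; accept=q8; q0-x>q0; q0-y>q1; q1-x>q2; q1-y>q3; q2-x>q2; q2-y>q4; q3-x>q4; q3-y>q5; q4-x>q4; q4-y>q6; q5-x>q6; q5-y>q7; q6-x>q6; q6-y>q8; q7-x>q8; q7-y>q1; q8-x>q8; q8-y>q2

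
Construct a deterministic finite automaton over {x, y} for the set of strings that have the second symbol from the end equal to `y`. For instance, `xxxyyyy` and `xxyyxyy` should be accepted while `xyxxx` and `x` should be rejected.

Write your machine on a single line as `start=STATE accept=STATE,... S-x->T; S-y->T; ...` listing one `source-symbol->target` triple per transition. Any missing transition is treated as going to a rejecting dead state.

start=s0; accept=s5,s6; s0-x->s1; s0-y->s2; s1-x->s3; s1-y->s4; s2-x->s5; s2-y->s6; s3-x->s3; s3-y->s4; s4-x->s5; s4-y->s6; s5-x->s3; s5-y->s4; s6-x->s5; s6-y->s6

Because acceptance depends on a position counted from the end, the machine has to buffer the most recent 2 symbols. Make each state the string of the last up-to-2 symbols read; on input `x` shift the window left and append `x`. Accept when the buffered window has length 2 and begins with `y`.
7 states suffice.
        x   y  
>  s0   s1  s2 
   s1   s3  s4 
   s2   s5  s6 
   s3   s3  s4 
   s4   s5  s6 
 * s5   s3  s4 
 * s6   s5  s6 
(> = start, * = accepting)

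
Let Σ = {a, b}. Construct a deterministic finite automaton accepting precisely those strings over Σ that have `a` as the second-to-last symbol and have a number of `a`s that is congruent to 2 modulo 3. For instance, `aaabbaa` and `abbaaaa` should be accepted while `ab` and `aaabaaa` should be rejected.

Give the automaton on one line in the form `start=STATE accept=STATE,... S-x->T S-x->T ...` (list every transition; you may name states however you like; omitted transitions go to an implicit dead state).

Run two small machines in parallel and take their product. The first has 7 states tracking the last 2 symbols read; the second has 3 states tracking the count of `a`s modulo 3. A product state is a pair (one from each), accepting exactly when both do. Equivalent product states are then merged.
7 states suffice.
        a   b  
>  q0   q1  q0 
   q1   q2  q3 
 * q2   q0  q4 
   q3   q5  q3 
 * q4   q0  q6 
   q5   q0  q4 
   q6   q0  q6 
(> = start, * = accepting)

start=q0 accept=q2,q4 q0-a->q1 q0-b->q0 q1-a->q2 q1-b->q3 q2-a->q0 q2-b->q4 q3-a->q5 q3-b->q3 q4-a->q0 q4-b->q6 q5-a->q0 q5-b->q4 q6-a->q0 q6-b->q6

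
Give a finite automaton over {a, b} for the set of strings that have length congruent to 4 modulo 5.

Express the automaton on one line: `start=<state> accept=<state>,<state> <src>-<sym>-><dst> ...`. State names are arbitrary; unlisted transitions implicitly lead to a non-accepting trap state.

Only the length mod 5 matters, so use a 5-cycle: from any state, every input symbol moves to the next state, wrapping S4 back to S0. Mark S4 accepting.
        a   b  
>  S0   S1  S1 
   S1   S2  S2 
   S2   S3  S3 
   S3   S4  S4 
 * S4   S0  S0 
(> = start, * = accepting)

start=S0 accept=S4 S0-a->S1 S0-b->S1 S1-a->S2 S1-b->S2 S2-a->S3 S2-b->S3 S3-a->S4 S3-b->S4 S4-a->S0 S4-b->S0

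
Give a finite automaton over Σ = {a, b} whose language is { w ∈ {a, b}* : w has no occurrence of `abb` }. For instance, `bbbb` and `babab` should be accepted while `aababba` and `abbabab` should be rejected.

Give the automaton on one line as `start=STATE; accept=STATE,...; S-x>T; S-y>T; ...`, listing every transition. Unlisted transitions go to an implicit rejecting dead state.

Track partial matches of the forbidden pattern `abb`. State S3 is a dead state reached once `abb` has occurred; every other state accepts. S0 means no part of `abb` is currently matched.
With 4 states:
        a   b  
>* S0   S1  S0 
 * S1   S1  S2 
 * S2   S1  S3 
   S3   S3  S3 
(> = start, * = accepting)

start=S0; accept=S0,S1,S2; S0-a>S1; S0-b>S0; S1-a>S1; S1-b>S2; S2-a>S1; S2-b>S3; S3-a>S3; S3-b>S3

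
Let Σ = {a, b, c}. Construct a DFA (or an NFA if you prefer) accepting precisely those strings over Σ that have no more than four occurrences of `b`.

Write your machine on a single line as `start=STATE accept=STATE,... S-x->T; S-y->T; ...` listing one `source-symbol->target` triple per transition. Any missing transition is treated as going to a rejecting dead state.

start=S0; accept=S0,S1,S2,S3,S4; S0-a->S0; S0-b->S1; S0-c->S0; S1-a->S1; S1-b->S2; S1-c->S1; S2-a->S2; S2-b->S3; S2-c->S2; S3-a->S3; S3-b->S4; S3-c->S3; S4-a->S4; S4-b->S5; S4-c->S4; S5-a->S5; S5-b->S5; S5-c->S5

Only the number of `b`s matters, and only up to 5. Make a chain S0 → S1 → S2 → S3 → S4 → S5 advanced by each `b` (with S5 absorbing); every other symbol self-loops. The accepting set is {S0, S1, S2, S3, S4}.
A 6-state machine:
        a   b   c  
>* S0   S0  S1  S0 
 * S1   S1  S2  S1 
 * S2   S2  S3  S2 
 * S3   S3  S4  S3 
 * S4   S4  S5  S4 
   S5   S5  S5  S5 
(> = start, * = accepting)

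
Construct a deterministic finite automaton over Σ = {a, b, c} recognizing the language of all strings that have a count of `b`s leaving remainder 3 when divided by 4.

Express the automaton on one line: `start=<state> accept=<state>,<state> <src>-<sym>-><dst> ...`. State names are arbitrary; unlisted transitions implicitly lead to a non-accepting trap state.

Keep the running count of `b`s modulo 4: each `b` advances along the cycle S0 → S1 → S2 → S3 → S0 while other symbols loop. Accept at S3.
A 4-state machine:
        a   b   c  
>  S0   S0  S1  S0 
   S1   S1  S2  S1 
   S2   S2  S3  S2 
 * S3   S3  S0  S3 
(> = start, * = accepting)

start=S0 accept=S3 S0-a->S0 S0-b->S1 S0-c->S0 S1-a->S1 S1-b->S2 S1-c->S1 S2-a->S2 S2-b->S3 S2-c->S2 S3-a->S3 S3-b->S0 S3-c->S3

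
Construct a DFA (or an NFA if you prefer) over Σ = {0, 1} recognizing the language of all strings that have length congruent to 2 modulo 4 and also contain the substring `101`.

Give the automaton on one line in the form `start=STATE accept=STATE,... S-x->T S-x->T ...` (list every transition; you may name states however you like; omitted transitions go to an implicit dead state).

start=q0 accept=q15 q0-0->q1 q0-1->q2 q1-0->q3 q1-1->q4 q2-0->q5 q2-1->q4 q3-0->q6 q3-1->q7 q4-0->q8 q4-1->q7 q5-0->q6 q5-1->q9 q6-0->q0 q6-1->q10 q7-0->q11 q7-1->q10 q8-0->q0 q8-1->q12 q9-0->q12 q9-1->q12 q10-0->q13 q10-1->q2 q11-0->q1 q11-1->q14 q12-0->q14 q12-1->q14 q13-0->q3 q13-1->q15 q14-0->q15 q14-1->q15 q15-0->q9 q15-1->q9

Build one automaton per condition and run them in lockstep. One (4 states) tracks the input length modulo 4; the other (4 states) tracks whether and how much of `101` has been seen. Each combined state is a pair, one component from each; accept when both components accept.
16 states suffice.
          0    1  
>  q0     q1   q2 
   q1     q3   q4 
   q2     q5   q4 
   q3     q6   q7 
   q4     q8   q7 
   q5     q6   q9 
   q6     q0  q10 
   q7    q11  q10 
   q8     q0  q12 
   q9    q12  q12 
   q10   q13   q2 
   q11    q1  q14 
   q12   q14  q14 
   q13    q3  q15 
   q14   q15  q15 
 * q15    q9   q9 
(> = start, * = accepting)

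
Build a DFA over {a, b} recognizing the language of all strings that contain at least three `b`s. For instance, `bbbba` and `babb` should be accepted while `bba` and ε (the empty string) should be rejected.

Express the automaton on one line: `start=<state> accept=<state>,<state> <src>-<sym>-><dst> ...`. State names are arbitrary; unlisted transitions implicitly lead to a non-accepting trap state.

start=q0 accept=q3,q4 q0-a->q0 q0-b->q1 q1-a->q1 q1-b->q2 q2-a->q2 q2-b->q3 q3-a->q3 q3-b->q4 q4-a->q4 q4-b->q4

Only the number of `b`s matters, and only up to 4. Make a chain q0 → q1 → q2 → q3 → q4 advanced by each `b` (with q4 absorbing); every other symbol self-loops. The accepting set is {q3, q4}.
A 5-state machine:
        a   b  
>  q0   q0  q1 
   q1   q1  q2 
   q2   q2  q3 
 * q3   q3  q4 
 * q4   q4  q4 
(> = start, * = accepting)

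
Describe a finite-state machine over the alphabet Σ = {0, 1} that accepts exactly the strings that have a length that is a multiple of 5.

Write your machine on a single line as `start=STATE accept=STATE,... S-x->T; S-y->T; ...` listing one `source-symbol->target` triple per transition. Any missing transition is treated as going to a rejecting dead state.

start=A; accept=A; A-0->B; A-1->B; B-0->C; B-1->C; C-0->D; C-1->D; D-0->E; D-1->E; E-0->A; E-1->A

Only the length mod 5 matters, so use a 5-cycle: from any state, every input symbol moves to the next state, wrapping E back to A. Mark A accepting.
       0  1 
>* A   B  B 
   B   C  C 
   C   D  D 
   D   E  E 
   E   A  A 
(> = start, * = accepting)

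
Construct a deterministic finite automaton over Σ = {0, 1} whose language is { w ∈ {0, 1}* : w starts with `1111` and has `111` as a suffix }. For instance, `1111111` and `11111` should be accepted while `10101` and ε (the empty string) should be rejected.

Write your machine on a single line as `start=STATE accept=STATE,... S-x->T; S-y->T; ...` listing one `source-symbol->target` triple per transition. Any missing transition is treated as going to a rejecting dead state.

Handle the two conditions separately and then intersect. The first has 6 states tracking whether the input so far still matches the prefix `1111`; the second has 4 states tracking how much of the suffix `111` has currently been matched. A product state is a pair (one from each), accepting exactly when both do. Minimizing collapses redundant product states.
With 9 states:
       0  1 
>  A   B  C 
   B   B  B 
   C   B  D 
   D   B  E 
   E   B  F 
 * F   G  F 
   G   G  H 
   H   G  I 
   I   G  F 
(> = start, * = accepting)

start=A; accept=F; A-0->B; A-1->C; B-0->B; B-1->B; C-0->B; C-1->D; D-0->B; D-1->E; E-0->B; E-1->F; F-0->G; F-1->F; G-0->G; G-1->H; H-0->G; H-1->I; I-0->G; I-1->F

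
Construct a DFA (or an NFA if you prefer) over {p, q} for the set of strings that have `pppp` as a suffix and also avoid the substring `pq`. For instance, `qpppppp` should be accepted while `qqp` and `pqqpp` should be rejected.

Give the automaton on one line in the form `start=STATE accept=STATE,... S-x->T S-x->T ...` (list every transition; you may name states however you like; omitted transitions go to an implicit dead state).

Run two small machines in parallel and take their product. One (5 states) tracks how much of the suffix `pppp` has currently been matched; the other (3 states) tracks partial matches of the forbidden pattern `pq`. Each combined state is a pair, one component from each; accept when both components accept.
A 10-state machine:
       p  q 
>  A   B  A 
   B   C  D 
   C   E  D 
   D   F  D 
   E   G  D 
   F   H  D 
 * G   G  D 
   H   I  D 
   I   J  D 
   J   J  D 
(> = start, * = accepting)

start=A accept=G A-p->B A-q->A B-p->C B-q->D C-p->E C-q->D D-p->F D-q->D E-p->G E-q->D F-p->H F-q->D G-p->G G-q->D H-p->I H-q->D I-p->J I-q->D J-p->J J-q->D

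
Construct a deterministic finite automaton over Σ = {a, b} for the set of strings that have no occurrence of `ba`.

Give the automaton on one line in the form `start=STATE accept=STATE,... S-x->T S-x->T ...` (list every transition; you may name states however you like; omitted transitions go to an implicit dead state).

Track partial matches of the forbidden pattern `ba`. State s2 is a dead state reached once `ba` has occurred; every other state accepts. s0 means no part of `ba` is currently matched.
A 3-state machine:
        a   b  
>* s0   s0  s1 
 * s1   s2  s1 
   s2   s2  s2 
(> = start, * = accepting)

start=s0 accept=s0,s1 s0-a->s0 s0-b->s1 s1-a->s2 s1-b->s1 s2-a->s2 s2-b->s2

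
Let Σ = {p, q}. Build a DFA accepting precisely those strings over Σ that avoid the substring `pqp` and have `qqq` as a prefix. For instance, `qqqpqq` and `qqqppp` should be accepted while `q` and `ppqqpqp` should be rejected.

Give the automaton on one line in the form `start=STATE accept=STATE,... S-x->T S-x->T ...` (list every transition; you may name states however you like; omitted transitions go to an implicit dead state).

start=s0 accept=s7,s8,s9 s0-p->s1 s0-q->s2 s1-p->s1 s1-q->s3 s2-p->s1 s2-q->s4 s3-p->s5 s3-q->s6 s4-p->s1 s4-q->s7 s5-p->s5 s5-q->s5 s6-p->s1 s6-q->s6 s7-p->s8 s7-q->s7 s8-p->s8 s8-q->s9 s9-p->s10 s9-q->s7 s10-p->s10 s10-q->s10

Build one automaton per condition and run them in lockstep. One (4 states) tracks partial matches of the forbidden pattern `pqp`; the other (5 states) tracks whether the input so far still matches the prefix `qqq`. Each combined state is a pair, one component from each; accept when both components accept.
          p    q  
>  s0     s1   s2 
   s1     s1   s3 
   s2     s1   s4 
   s3     s5   s6 
   s4     s1   s7 
   s5     s5   s5 
   s6     s1   s6 
 * s7     s8   s7 
 * s8     s8   s9 
 * s9    s10   s7 
   s10   s10  s10 
(> = start, * = accepting)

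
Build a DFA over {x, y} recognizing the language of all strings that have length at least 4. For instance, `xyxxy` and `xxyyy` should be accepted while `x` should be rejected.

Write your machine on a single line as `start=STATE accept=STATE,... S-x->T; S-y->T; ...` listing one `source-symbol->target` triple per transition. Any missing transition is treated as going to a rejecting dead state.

start=s0; accept=s4,s5; s0-x->s1; s0-y->s1; s1-x->s2; s1-y->s2; s2-x->s3; s2-y->s3; s3-x->s4; s3-y->s4; s4-x->s5; s4-y->s5; s5-x->s5; s5-y->s5

Count input length up to 5: every symbol moves from s0 toward s5, which means 'more than 4' and absorbs. Accept from {s4, s5}.
        x   y  
>  s0   s1  s1 
   s1   s2  s2 
   s2   s3  s3 
   s3   s4  s4 
 * s4   s5  s5 
 * s5   s5  s5 
(> = start, * = accepting)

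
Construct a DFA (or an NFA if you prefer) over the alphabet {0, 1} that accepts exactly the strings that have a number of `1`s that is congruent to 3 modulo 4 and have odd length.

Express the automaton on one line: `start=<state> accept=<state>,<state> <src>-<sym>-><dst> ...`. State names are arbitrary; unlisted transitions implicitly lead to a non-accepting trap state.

Handle the two conditions separately and then intersect. One (4 states) tracks the count of `1`s modulo 4; the other (2 states) tracks the input length modulo 2. Each combined state is a pair, one component from each; accept when both components accept.
An 8-state machine:
        0   1  
>  q0   q1  q2 
   q1   q0  q3 
   q2   q3  q4 
   q3   q2  q5 
   q4   q5  q6 
   q5   q4  q7 
 * q6   q7  q0 
   q7   q6  q1 
(> = start, * = accepting)

start=q0 accept=q6 q0-0->q1 q0-1->q2 q1-0->q0 q1-1->q3 q2-0->q3 q2-1->q4 q3-0->q2 q3-1->q5 q4-0->q5 q4-1->q6 q5-0->q4 q5-1->q7 q6-0->q7 q6-1->q0 q7-0->q6 q7-1->q1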